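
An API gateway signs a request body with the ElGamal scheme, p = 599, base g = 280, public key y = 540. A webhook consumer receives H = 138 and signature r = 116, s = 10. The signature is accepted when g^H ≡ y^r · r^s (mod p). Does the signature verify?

does not verify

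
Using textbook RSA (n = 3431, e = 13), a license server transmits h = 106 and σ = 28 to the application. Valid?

yes

Squares mod 3431: σ^1≡28, σ^2≡784, σ^4≡507, σ^8≡3155
13 = 8 + 4 + 1, so σ^13 ≡ 3155·507·28 ≡ 106 (mod 3431)
σ^13 mod 3431 = 106 matches h.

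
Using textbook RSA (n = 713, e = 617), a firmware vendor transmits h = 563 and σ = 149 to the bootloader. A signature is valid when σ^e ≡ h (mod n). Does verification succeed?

passes

Squares mod 713: σ^1≡149, σ^2≡98, σ^4≡335, σ^8≡284, σ^16≡87, σ^32≡439, σ^64≡211, σ^128≡315, σ^256≡118, σ^512≡377
617 = 512 + 64 + 32 + 8 + 1, so σ^617 ≡ 377·211·439·284·149 ≡ 563 (mod 713)
563 = h, so the signature checks out.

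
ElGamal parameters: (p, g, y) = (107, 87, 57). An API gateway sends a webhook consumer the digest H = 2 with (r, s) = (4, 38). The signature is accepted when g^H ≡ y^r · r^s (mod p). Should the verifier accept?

Left side g^H mod p:
87^2 = 7569 ≡ 79
Right side y^r · r^s mod p:
57^2 = 3249 ≡ 39
57^4 ≡ 39^2 = 1521 ≡ 23
4^2 = 16
4^4 ≡ 16^2 = 256 ≡ 42
4^8 ≡ 42^2 = 1764 ≡ 52
4^16 ≡ 52^2 = 2704 ≡ 29
4^32 ≡ 29^2 = 841 ≡ 92
38 = 32 + 4 + 2, so 4^38 ≡ 92·42·16 ≡ 85 (mod 107)
23·85 = 1955 ≡ 29 (mod 107)
79 ≠ 29, so verification fails.

reject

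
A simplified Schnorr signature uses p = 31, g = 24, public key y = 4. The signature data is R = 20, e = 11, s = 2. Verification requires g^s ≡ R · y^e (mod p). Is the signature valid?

g^s mod p:
24^2 = 576 ≡ 18
R · y^e mod p:
4^2 = 16
4^4 ≡ 16^2 = 256 ≡ 8
4^8 ≡ 8^2 = 64 ≡ 2
11 = 8 + 2 + 1, so 4^11 ≡ 2·16·4 ≡ 4 (mod 31)
20·4 = 80 ≡ 18 (mod 31)
18 ≡ 18 (mod 31); signature holds.

valid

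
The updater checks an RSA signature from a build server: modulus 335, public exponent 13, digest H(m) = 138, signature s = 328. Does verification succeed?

passes

s^2 ≡ 328^2 = 107584 ≡ 49
s^4 ≡ 49^2 = 2401 ≡ 56
s^8 ≡ 56^2 = 3136 ≡ 121
13 = 8 + 4 + 1, so s^13 ≡ 121·56·328 ≡ 138 (mod 335)
s^13 mod 335 = 138 matches H(m).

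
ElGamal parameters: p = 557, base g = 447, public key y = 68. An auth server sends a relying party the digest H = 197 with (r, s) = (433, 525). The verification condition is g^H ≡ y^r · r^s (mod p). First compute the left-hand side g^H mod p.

411

447^2 = 199809 ≡ 403
447^4 ≡ 403^2 = 162409 ≡ 322
447^8 ≡ 322^2 = 103684 ≡ 82
447^16 ≡ 82^2 = 6724 ≡ 40
447^32 ≡ 40^2 = 1600 ≡ 486
447^64 ≡ 486^2 = 236196 ≡ 28
447^128 ≡ 28^2 = 784 ≡ 227
197 = 128 + 64 + 4 + 1, so 447^197 ≡ 227·28·322·447 ≡ 411 (mod 557)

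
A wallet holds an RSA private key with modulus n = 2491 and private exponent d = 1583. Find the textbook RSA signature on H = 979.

302

H^2 ≡ 979^2 = 958441 ≡ 1897
H^4 ≡ 1897^2 = 3598609 ≡ 1605
H^8 ≡ 1605^2 = 2576025 ≡ 331
H^16 ≡ 331^2 = 109561 ≡ 2448
H^32 ≡ 2448^2 = 5992704 ≡ 1849
H^64 ≡ 1849^2 = 3418801 ≡ 1149
H^128 ≡ 1149^2 = 1320201 ≡ 2462
H^256 ≡ 2462^2 = 6061444 ≡ 841
H^512 ≡ 841^2 = 707281 ≡ 2328
H^1024 ≡ 2328^2 = 5419584 ≡ 1659
1583 = 1024 + 512 + 32 + 8 + 4 + 2 + 1, so H^1583 ≡ 1659·2328·1849·331·1605·1897·979 ≡ 302 (mod 2491)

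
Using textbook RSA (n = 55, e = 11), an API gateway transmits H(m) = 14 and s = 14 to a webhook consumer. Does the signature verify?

s^11 mod 55 = 14
s^11 mod 55 = 14 matches H(m).

verifies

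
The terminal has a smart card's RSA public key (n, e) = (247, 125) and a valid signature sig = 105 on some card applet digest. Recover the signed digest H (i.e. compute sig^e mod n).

Squares mod 247: sig^1≡105, sig^2≡157, sig^4≡196, sig^8≡131, sig^16≡118, sig^32≡92, sig^64≡66
125 = 64 + 32 + 16 + 8 + 4 + 1, so sig^125 ≡ 66·92·118·131·196·105 ≡ 40 (mod 247)

40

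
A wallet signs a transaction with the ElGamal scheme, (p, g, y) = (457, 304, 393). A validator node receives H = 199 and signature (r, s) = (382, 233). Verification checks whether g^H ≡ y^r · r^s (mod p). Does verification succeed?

Left side g^H mod p:
304^2 = 92416 ≡ 102
304^4 ≡ 102^2 = 10404 ≡ 350
304^8 ≡ 350^2 = 122500 ≡ 24
304^16 ≡ 24^2 = 576 ≡ 119
304^32 ≡ 119^2 = 14161 ≡ 451
304^64 ≡ 451^2 = 203401 ≡ 36
304^128 ≡ 36^2 = 1296 ≡ 382
199 = 128 + 64 + 4 + 2 + 1, so 304^199 ≡ 382·36·350·102·304 ≡ 316 (mod 457)
Right side y^r · r^s mod p:
393^2 = 154449 ≡ 440
393^4 ≡ 440^2 = 193600 ≡ 289
393^8 ≡ 289^2 = 83521 ≡ 347
393^16 ≡ 347^2 = 120409 ≡ 218
393^32 ≡ 218^2 = 47524 ≡ 453
393^64 ≡ 453^2 = 205209 ≡ 16
393^128 ≡ 16^2 = 256
393^256 ≡ 256^2 = 65536 ≡ 185
382 = 256 + 64 + 32 + 16 + 8 + 4 + 2, so 393^382 ≡ 185·16·453·218·347·289·440 ≡ 440 (mod 457)
382^2 = 145924 ≡ 141
382^4 ≡ 141^2 = 19881 ≡ 230
382^8 ≡ 230^2 = 52900 ≡ 345
382^16 ≡ 345^2 = 119025 ≡ 205
382^32 ≡ 205^2 = 42025 ≡ 438
382^64 ≡ 438^2 = 191844 ≡ 361
382^128 ≡ 361^2 = 130321 ≡ 76
233 = 128 + 64 + 32 + 8 + 1, so 382^233 ≡ 76·361·438·345·382 ≡ 116 (mod 457)
440·116 = 51040 ≡ 313 (mod 457)
316 ≠ 313, so verification fails.

fails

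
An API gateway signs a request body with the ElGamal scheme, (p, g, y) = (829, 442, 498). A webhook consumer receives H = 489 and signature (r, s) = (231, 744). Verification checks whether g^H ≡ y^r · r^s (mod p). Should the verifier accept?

Left side g^H mod p:
Squares mod 829: 442^1≡442, 442^2≡549, 442^4≡474, 442^8≡17, 442^16≡289, 442^32≡621, 442^64≡156, 442^128≡295, 442^256≡809
489 = 256 + 128 + 64 + 32 + 8 + 1, so 442^489 ≡ 809·295·156·621·17·442 ≡ 472 (mod 829)
Right side y^r · r^s mod p:
Squares mod 829: 498^1≡498, 498^2≡133, 498^4≡280, 498^8≡474, 498^16≡17, 498^32≡289, 498^64≡621, 498^128≡156
231 = 128 + 64 + 32 + 4 + 2 + 1, so 498^231 ≡ 156·621·289·280·133·498 ≡ 597 (mod 829)
Squares mod 829: 231^1≡231, 231^2≡305, 231^4≡177, 231^8≡656, 231^16≡85, 231^32≡593, 231^64≡153, 231^128≡197, 231^256≡675, 231^512≡504
744 = 512 + 128 + 64 + 32 + 8, so 231^744 ≡ 504·197·153·593·656 ≡ 712 (mod 829)
597·712 = 425064 ≡ 616 (mod 829)
472 ≠ 616, so verification fails.

reject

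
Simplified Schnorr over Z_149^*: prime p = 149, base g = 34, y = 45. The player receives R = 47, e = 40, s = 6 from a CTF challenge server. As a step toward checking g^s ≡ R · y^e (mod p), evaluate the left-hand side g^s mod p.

130

34^2 = 1156 ≡ 113
34^4 ≡ 113^2 = 12769 ≡ 104
6 = 4 + 2, so 34^6 ≡ 104·113 ≡ 130 (mod 149)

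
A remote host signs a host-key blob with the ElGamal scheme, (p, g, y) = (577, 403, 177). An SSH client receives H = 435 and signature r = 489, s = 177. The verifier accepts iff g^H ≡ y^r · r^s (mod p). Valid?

Left side g^H mod p:
403^435 mod 577 = 336
Right side y^r · r^s mod p:
177^489 mod 577 = 368
489^177 mod 577 = 209
368·209 = 76912 ≡ 171 (mod 577)
336 ≠ 171, so verification fails.

no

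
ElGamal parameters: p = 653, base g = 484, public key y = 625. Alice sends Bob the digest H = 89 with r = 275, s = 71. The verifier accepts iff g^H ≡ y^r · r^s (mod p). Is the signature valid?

invalid

Left side g^H mod p:
484^2 = 234256 ≡ 482
484^4 ≡ 482^2 = 232324 ≡ 509
484^8 ≡ 509^2 = 259081 ≡ 493
484^16 ≡ 493^2 = 243049 ≡ 133
484^32 ≡ 133^2 = 17689 ≡ 58
484^64 ≡ 58^2 = 3364 ≡ 99
89 = 64 + 16 + 8 + 1, so 484^89 ≡ 99·133·493·484 ≡ 490 (mod 653)
Right side y^r · r^s mod p:
625^2 = 390625 ≡ 131
625^4 ≡ 131^2 = 17161 ≡ 183
625^8 ≡ 183^2 = 33489 ≡ 186
625^16 ≡ 186^2 = 34596 ≡ 640
625^32 ≡ 640^2 = 409600 ≡ 169
625^64 ≡ 169^2 = 28561 ≡ 482
625^128 ≡ 482^2 = 232324 ≡ 509
625^256 ≡ 509^2 = 259081 ≡ 493
275 = 256 + 16 + 2 + 1, so 625^275 ≡ 493·640·131·625 ≡ 212 (mod 653)
275^2 = 75625 ≡ 530
275^4 ≡ 530^2 = 280900 ≡ 110
275^8 ≡ 110^2 = 12100 ≡ 346
275^16 ≡ 346^2 = 119716 ≡ 217
275^32 ≡ 217^2 = 47089 ≡ 73
275^64 ≡ 73^2 = 5329 ≡ 105
71 = 64 + 4 + 2 + 1, so 275^71 ≡ 105·110·530·275 ≡ 49 (mod 653)
212·49 = 10388 ≡ 593 (mod 653)
490 ≠ 593, so verification fails.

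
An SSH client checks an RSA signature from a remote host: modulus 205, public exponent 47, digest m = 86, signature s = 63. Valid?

no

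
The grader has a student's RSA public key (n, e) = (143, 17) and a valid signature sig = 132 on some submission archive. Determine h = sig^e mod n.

110

sig^2 ≡ 132^2 = 17424 ≡ 121
sig^4 ≡ 121^2 = 14641 ≡ 55
sig^8 ≡ 55^2 = 3025 ≡ 22
sig^16 ≡ 22^2 = 484 ≡ 55
17 = 16 + 1, so sig^17 ≡ 55·132 ≡ 110 (mod 143)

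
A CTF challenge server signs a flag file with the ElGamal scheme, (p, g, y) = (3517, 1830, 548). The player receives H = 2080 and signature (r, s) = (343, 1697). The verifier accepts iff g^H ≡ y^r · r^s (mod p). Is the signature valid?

Left side g^H mod p:
1830^2 = 3348900 ≡ 716
1830^4 ≡ 716^2 = 512656 ≡ 2691
1830^8 ≡ 2691^2 = 7241481 ≡ 3495
1830^16 ≡ 3495^2 = 12215025 ≡ 484
1830^32 ≡ 484^2 = 234256 ≡ 2134
1830^64 ≡ 2134^2 = 4553956 ≡ 2958
1830^128 ≡ 2958^2 = 8749764 ≡ 2985
1830^256 ≡ 2985^2 = 8910225 ≡ 1664
1830^512 ≡ 1664^2 = 2768896 ≡ 1017
1830^1024 ≡ 1017^2 = 1034289 ≡ 291
1830^2048 ≡ 291^2 = 84681 ≡ 273
2080 = 2048 + 32, so 1830^2080 ≡ 273·2134 ≡ 2277 (mod 3517)
Right side y^r · r^s mod p:
548^2 = 300304 ≡ 1359
548^4 ≡ 1359^2 = 1846881 ≡ 456
548^8 ≡ 456^2 = 207936 ≡ 433
548^16 ≡ 433^2 = 187489 ≡ 1088
548^32 ≡ 1088^2 = 1183744 ≡ 2032
548^64 ≡ 2032^2 = 4129024 ≡ 66
548^128 ≡ 66^2 = 4356 ≡ 839
548^256 ≡ 839^2 = 703921 ≡ 521
343 = 256 + 64 + 16 + 4 + 2 + 1, so 548^343 ≡ 521·66·1088·456·1359·548 ≡ 2354 (mod 3517)
343^2 = 117649 ≡ 1588
343^4 ≡ 1588^2 = 2521744 ≡ 55
343^8 ≡ 55^2 = 3025
343^16 ≡ 3025^2 = 9150625 ≡ 2908
343^32 ≡ 2908^2 = 8456464 ≡ 1596
343^64 ≡ 1596^2 = 2547216 ≡ 908
343^128 ≡ 908^2 = 824464 ≡ 1486
343^256 ≡ 1486^2 = 2208196 ≡ 3037
343^512 ≡ 3037^2 = 9223369 ≡ 1795
343^1024 ≡ 1795^2 = 3222025 ≡ 453
1697 = 1024 + 512 + 128 + 32 + 1, so 343^1697 ≡ 453·1795·1486·1596·343 ≡ 872 (mod 3517)
2354·872 = 2052688 ≡ 2277 (mod 3517)
2277 ≡ 2277 (mod 3517), so the signature is genuine.

valid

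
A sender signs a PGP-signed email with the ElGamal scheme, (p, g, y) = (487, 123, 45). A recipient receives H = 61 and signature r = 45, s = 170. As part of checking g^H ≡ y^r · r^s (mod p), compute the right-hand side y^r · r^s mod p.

318

45^2 = 2025 ≡ 77
45^4 ≡ 77^2 = 5929 ≡ 85
45^8 ≡ 85^2 = 7225 ≡ 407
45^16 ≡ 407^2 = 165649 ≡ 69
45^32 ≡ 69^2 = 4761 ≡ 378
45 = 32 + 8 + 4 + 1, so 45^45 ≡ 378·407·85·45 ≡ 344 (mod 487)
45^2 = 2025 ≡ 77
45^4 ≡ 77^2 = 5929 ≡ 85
45^8 ≡ 85^2 = 7225 ≡ 407
45^16 ≡ 407^2 = 165649 ≡ 69
45^32 ≡ 69^2 = 4761 ≡ 378
45^64 ≡ 378^2 = 142884 ≡ 193
45^128 ≡ 193^2 = 37249 ≡ 237
170 = 128 + 32 + 8 + 2, so 45^170 ≡ 237·378·407·77 ≡ 134 (mod 487)
y^r · r^s ≡ 344·134 = 46096 ≡ 318 (mod 487)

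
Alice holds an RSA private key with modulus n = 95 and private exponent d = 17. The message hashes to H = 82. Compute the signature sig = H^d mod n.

92

H^17 mod 95 = 92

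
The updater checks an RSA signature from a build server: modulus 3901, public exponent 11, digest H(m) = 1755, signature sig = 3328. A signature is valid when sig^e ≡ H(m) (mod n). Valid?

no

Squares mod 3901: sig^1≡3328, sig^2≡645, sig^4≡2519, sig^8≡2335
11 = 8 + 2 + 1, so sig^11 ≡ 2335·645·3328 ≡ 2146 (mod 3901)
The recovered value 2146 does not match the digest 1755.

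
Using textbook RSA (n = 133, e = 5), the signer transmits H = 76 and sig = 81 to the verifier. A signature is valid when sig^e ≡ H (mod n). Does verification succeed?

Squares mod 133: sig^1≡81, sig^2≡44, sig^4≡74
5 = 4 + 1, so sig^5 ≡ 74·81 ≡ 9 (mod 133)
The recovered value 9 does not match the digest 76.

fails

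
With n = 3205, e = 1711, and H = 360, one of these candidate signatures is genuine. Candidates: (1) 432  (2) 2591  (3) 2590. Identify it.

3

Candidate 1: 432^1711 mod 3205 = 2093
Candidate 2: 2591^1711 mod 3205 = 156
Candidate 3: 2590^1711 mod 3205 = 360
  → matches H = 360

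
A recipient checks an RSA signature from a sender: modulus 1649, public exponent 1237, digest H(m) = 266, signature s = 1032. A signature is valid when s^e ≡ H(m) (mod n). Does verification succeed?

s^2 ≡ 1032^2 = 1065024 ≡ 1419
s^4 ≡ 1419^2 = 2013561 ≡ 132
s^8 ≡ 132^2 = 17424 ≡ 934
s^16 ≡ 934^2 = 872356 ≡ 35
s^32 ≡ 35^2 = 1225
s^64 ≡ 1225^2 = 1500625 ≡ 35
s^128 ≡ 35^2 = 1225
s^256 ≡ 1225^2 = 1500625 ≡ 35
s^512 ≡ 35^2 = 1225
s^1024 ≡ 1225^2 = 1500625 ≡ 35
1237 = 1024 + 128 + 64 + 16 + 4 + 1, so s^1237 ≡ 35·1225·35·35·132·1032 ≡ 547 (mod 1649)
The recovered value 547 does not match the digest 266.

fails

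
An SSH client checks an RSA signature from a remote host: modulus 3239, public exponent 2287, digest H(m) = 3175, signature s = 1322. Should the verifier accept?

Squares mod 3239: s^1≡1322, s^2≡1863, s^4≡1800, s^8≡1000, s^16≡2388, s^32≡1904, s^64≡775, s^128≡1410, s^256≡2593, s^512≡2724, s^1024≡2866, s^2048≡3091
2287 = 2048 + 128 + 64 + 32 + 8 + 4 + 2 + 1, so s^2287 ≡ 3091·1410·775·1904·1000·1800·1863·1322 ≡ 3175 (mod 3239)
Since 3175 equals the digest 3175, verification succeeds.

accept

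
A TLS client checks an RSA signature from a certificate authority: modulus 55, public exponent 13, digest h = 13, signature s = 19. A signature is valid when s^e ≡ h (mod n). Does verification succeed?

Squares mod 55: s^1≡19, s^2≡31, s^4≡26, s^8≡16
13 = 8 + 4 + 1, so s^13 ≡ 16·26·19 ≡ 39 (mod 55)
s^13 mod 55 = 39, but h = 13.

fails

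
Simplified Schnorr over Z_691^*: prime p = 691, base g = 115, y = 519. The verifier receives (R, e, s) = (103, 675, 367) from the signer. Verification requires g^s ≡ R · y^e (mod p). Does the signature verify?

verifies

g^s mod p:
Squares mod 691: 115^1≡115, 115^2≡96, 115^4≡233, 115^8≡391, 115^16≡170, 115^32≡569, 115^64≡373, 115^128≡238, 115^256≡673
367 = 256 + 64 + 32 + 8 + 4 + 2 + 1, so 115^367 ≡ 673·373·569·391·233·96·115 ≡ 13 (mod 691)
R · y^e mod p:
Squares mod 691: 519^1≡519, 519^2≡562, 519^4≡57, 519^8≡485, 519^16≡285, 519^32≡378, 519^64≡538, 519^128≡606, 519^256≡315, 519^512≡412
675 = 512 + 128 + 32 + 2 + 1, so 519^675 ≡ 412·606·378·562·519 ≡ 671 (mod 691)
103·671 = 69113 ≡ 13 (mod 691)
13 ≡ 13 (mod 691); signature holds.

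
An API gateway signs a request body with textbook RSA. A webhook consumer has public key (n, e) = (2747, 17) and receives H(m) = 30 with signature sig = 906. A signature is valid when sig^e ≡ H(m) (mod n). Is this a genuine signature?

forged

sig^2 ≡ 906^2 = 820836 ≡ 2230
sig^4 ≡ 2230^2 = 4972900 ≡ 830
sig^8 ≡ 830^2 = 688900 ≡ 2150
sig^16 ≡ 2150^2 = 4622500 ≡ 2046
17 = 16 + 1, so sig^17 ≡ 2046·906 ≡ 2198 (mod 2747)
The recovered value 2198 does not match the digest 30.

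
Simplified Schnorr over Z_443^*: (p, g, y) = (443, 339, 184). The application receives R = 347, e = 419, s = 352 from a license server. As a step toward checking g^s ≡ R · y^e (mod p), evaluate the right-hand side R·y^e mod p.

339

Squares mod 443: 184^1≡184, 184^2≡188, 184^4≡347, 184^8≡356, 184^16≡38, 184^32≡115, 184^64≡378, 184^128≡238, 184^256≡383
419 = 256 + 128 + 32 + 2 + 1, so 184^419 ≡ 383·238·115·188·184 ≡ 38 (mod 443)
R · y^e ≡ 347·38 = 13186 ≡ 339 (mod 443)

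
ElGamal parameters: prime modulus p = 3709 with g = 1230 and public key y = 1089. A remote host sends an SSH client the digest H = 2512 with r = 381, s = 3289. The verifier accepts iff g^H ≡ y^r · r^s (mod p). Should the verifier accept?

accept

Left side g^H mod p:
1230^2512 mod 3709 = 124
Right side y^r · r^s mod p:
1089^381 mod 3709 = 2379
381^3289 mod 3709 = 1411
2379·1411 = 3356769 ≡ 124 (mod 3709)
124 ≡ 124 (mod 3709), so the signature is genuine.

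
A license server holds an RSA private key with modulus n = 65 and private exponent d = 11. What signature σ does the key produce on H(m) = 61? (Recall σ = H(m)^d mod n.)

16

Squares mod 65: (H(m))^1≡61, (H(m))^2≡16, (H(m))^4≡61, (H(m))^8≡16
11 = 8 + 2 + 1, so (H(m))^11 ≡ 16·16·61 ≡ 16 (mod 65)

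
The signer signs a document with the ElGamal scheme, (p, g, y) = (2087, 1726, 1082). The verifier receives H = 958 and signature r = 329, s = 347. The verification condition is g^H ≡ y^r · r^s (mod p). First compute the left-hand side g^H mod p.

1726^2 = 2979076 ≡ 927
1726^4 ≡ 927^2 = 859329 ≡ 1572
1726^8 ≡ 1572^2 = 2471184 ≡ 176
1726^16 ≡ 176^2 = 30976 ≡ 1758
1726^32 ≡ 1758^2 = 3090564 ≡ 1804
1726^64 ≡ 1804^2 = 3254416 ≡ 783
1726^128 ≡ 783^2 = 613089 ≡ 1598
1726^256 ≡ 1598^2 = 2553604 ≡ 1203
1726^512 ≡ 1203^2 = 1447209 ≡ 918
958 = 512 + 256 + 128 + 32 + 16 + 8 + 4 + 2, so 1726^958 ≡ 918·1203·1598·1804·1758·176·1572·927 ≡ 783 (mod 2087)

783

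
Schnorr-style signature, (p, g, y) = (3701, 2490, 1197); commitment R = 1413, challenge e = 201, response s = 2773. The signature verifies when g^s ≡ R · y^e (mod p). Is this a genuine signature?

genuine

g^s mod p:
Squares mod 3701: 2490^1≡2490, 2490^2≡925, 2490^4≡694, 2490^8≡506, 2490^16≡667, 2490^32≡769, 2490^64≡2902, 2490^128≡1829, 2490^256≡3238, 2490^512≡3412, 2490^1024≡2099, 2490^2048≡1611
2773 = 2048 + 512 + 128 + 64 + 16 + 4 + 1, so 2490^2773 ≡ 1611·3412·1829·2902·667·694·2490 ≡ 4 (mod 3701)
R · y^e mod p:
Squares mod 3701: 1197^1≡1197, 1197^2≡522, 1197^4≡2311, 1197^8≡178, 1197^16≡2076, 1197^32≡1812, 1197^64≡557, 1197^128≡3066
201 = 128 + 64 + 8 + 1, so 1197^201 ≡ 3066·557·178·1197 ≡ 1197 (mod 3701)
1413·1197 = 1691361 ≡ 4 (mod 3701)
4 ≡ 4 (mod 3701); signature holds.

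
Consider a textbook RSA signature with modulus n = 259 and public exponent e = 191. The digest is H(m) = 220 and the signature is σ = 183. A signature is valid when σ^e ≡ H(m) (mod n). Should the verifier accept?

reject

σ^2 ≡ 183^2 = 33489 ≡ 78
σ^4 ≡ 78^2 = 6084 ≡ 127
σ^8 ≡ 127^2 = 16129 ≡ 71
σ^16 ≡ 71^2 = 5041 ≡ 120
σ^32 ≡ 120^2 = 14400 ≡ 155
σ^64 ≡ 155^2 = 24025 ≡ 197
σ^128 ≡ 197^2 = 38809 ≡ 218
191 = 128 + 32 + 16 + 8 + 4 + 2 + 1, so σ^191 ≡ 218·155·120·71·127·78·183 ≡ 246 (mod 259)
σ^191 mod 259 = 246, but H(m) = 220.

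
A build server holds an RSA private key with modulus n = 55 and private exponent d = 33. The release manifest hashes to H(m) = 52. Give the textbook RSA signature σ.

17

(H(m))^2 ≡ 52^2 = 2704 ≡ 9
(H(m))^4 ≡ 9^2 = 81 ≡ 26
(H(m))^8 ≡ 26^2 = 676 ≡ 16
(H(m))^16 ≡ 16^2 = 256 ≡ 36
(H(m))^32 ≡ 36^2 = 1296 ≡ 31
33 = 32 + 1, so (H(m))^33 ≡ 31·52 ≡ 17 (mod 55)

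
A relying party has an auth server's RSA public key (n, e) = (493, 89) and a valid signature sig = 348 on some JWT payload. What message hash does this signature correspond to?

348

sig^2 ≡ 348^2 = 121104 ≡ 319
sig^4 ≡ 319^2 = 101761 ≡ 203
sig^8 ≡ 203^2 = 41209 ≡ 290
sig^16 ≡ 290^2 = 84100 ≡ 290
sig^32 ≡ 290^2 = 84100 ≡ 290
sig^64 ≡ 290^2 = 84100 ≡ 290
89 = 64 + 16 + 8 + 1, so sig^89 ≡ 290·290·290·348 ≡ 348 (mod 493)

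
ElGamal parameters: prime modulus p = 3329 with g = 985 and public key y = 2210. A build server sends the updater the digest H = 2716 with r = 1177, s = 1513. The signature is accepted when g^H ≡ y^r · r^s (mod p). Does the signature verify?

Left side g^H mod p:
Squares mod 3329: 985^1≡985, 985^2≡1486, 985^4≡1069, 985^8≡914, 985^16≡3146, 985^32≡199, 985^64≡2982, 985^128≡565, 985^256≡2970, 985^512≡2379, 985^1024≡341, 985^2048≡3095
2716 = 2048 + 512 + 128 + 16 + 8 + 4, so 985^2716 ≡ 3095·2379·565·3146·914·1069 ≡ 2842 (mod 3329)
Right side y^r · r^s mod p:
Squares mod 3329: 2210^1≡2210, 2210^2≡457, 2210^4≡2451, 2210^8≡1885, 2210^16≡1182, 2210^32≡2273, 2210^64≡3250, 2210^128≡2912, 2210^256≡781, 2210^512≡754, 2210^1024≡2586
1177 = 1024 + 128 + 16 + 8 + 1, so 2210^1177 ≡ 2586·2912·1182·1885·2210 ≡ 948 (mod 3329)
Squares mod 3329: 1177^1≡1177, 1177^2≡465, 1177^4≡3169, 1177^8≡2297, 1177^16≡3073, 1177^32≡2285, 1177^64≡1353, 1177^128≡2988, 1177^256≡3095, 1177^512≡1492, 1177^1024≡2292
1513 = 1024 + 256 + 128 + 64 + 32 + 8 + 1, so 1177^1513 ≡ 2292·3095·2988·1353·2285·2297·1177 ≡ 3030 (mod 3329)
948·3030 = 2872440 ≡ 2842 (mod 3329)
2842 ≡ 2842 (mod 3329), so the signature is genuine.

verifies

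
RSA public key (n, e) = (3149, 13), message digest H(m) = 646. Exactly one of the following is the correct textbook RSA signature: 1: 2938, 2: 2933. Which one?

2

Candidate 1: Squares mod 3149: 2938^1≡2938, 2938^2≡435, 2938^4≡285, 2938^8≡2500; 13 = 8 + 4 + 1, so 2938^13 ≡ 2500·285·2938 ≡ 2058 (mod 3149)
Candidate 2: Squares mod 3149: 2933^1≡2933, 2933^2≡2570, 2933^4≡1447, 2933^8≡2873; 13 = 8 + 4 + 1, so 2933^13 ≡ 2873·1447·2933 ≡ 646 (mod 3149)
  → matches H(m) = 646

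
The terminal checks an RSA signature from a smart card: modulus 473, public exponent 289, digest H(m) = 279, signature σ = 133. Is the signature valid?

σ^2 ≡ 133^2 = 17689 ≡ 188
σ^4 ≡ 188^2 = 35344 ≡ 342
σ^8 ≡ 342^2 = 116964 ≡ 133
σ^16 ≡ 133^2 = 17689 ≡ 188
σ^32 ≡ 188^2 = 35344 ≡ 342
σ^64 ≡ 342^2 = 116964 ≡ 133
σ^128 ≡ 133^2 = 17689 ≡ 188
σ^256 ≡ 188^2 = 35344 ≡ 342
289 = 256 + 32 + 1, so σ^289 ≡ 342·342·133 ≡ 188 (mod 473)
188 ≠ 279, so verification fails.

invalid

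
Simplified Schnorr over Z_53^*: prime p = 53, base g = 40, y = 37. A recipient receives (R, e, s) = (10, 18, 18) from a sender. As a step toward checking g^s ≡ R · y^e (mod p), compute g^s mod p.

28

Squares mod 53: 40^1≡40, 40^2≡10, 40^4≡47, 40^8≡36, 40^16≡24
18 = 16 + 2, so 40^18 ≡ 24·10 ≡ 28 (mod 53)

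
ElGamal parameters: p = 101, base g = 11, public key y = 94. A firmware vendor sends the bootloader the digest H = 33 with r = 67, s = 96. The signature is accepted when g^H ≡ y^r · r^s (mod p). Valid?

Left side g^H mod p:
11^2 = 121 ≡ 20
11^4 ≡ 20^2 = 400 ≡ 97
11^8 ≡ 97^2 = 9409 ≡ 16
11^16 ≡ 16^2 = 256 ≡ 54
11^32 ≡ 54^2 = 2916 ≡ 88
33 = 32 + 1, so 11^33 ≡ 88·11 ≡ 59 (mod 101)
Right side y^r · r^s mod p:
94^2 = 8836 ≡ 49
94^4 ≡ 49^2 = 2401 ≡ 78
94^8 ≡ 78^2 = 6084 ≡ 24
94^16 ≡ 24^2 = 576 ≡ 71
94^32 ≡ 71^2 = 5041 ≡ 92
94^64 ≡ 92^2 = 8464 ≡ 81
67 = 64 + 2 + 1, so 94^67 ≡ 81·49·94 ≡ 93 (mod 101)
67^2 = 4489 ≡ 45
67^4 ≡ 45^2 = 2025 ≡ 5
67^8 ≡ 5^2 = 25
67^16 ≡ 25^2 = 625 ≡ 19
67^32 ≡ 19^2 = 361 ≡ 58
67^64 ≡ 58^2 = 3364 ≡ 31
96 = 64 + 32, so 67^96 ≡ 31·58 ≡ 81 (mod 101)
93·81 = 7533 ≡ 59 (mod 101)
59 ≡ 59 (mod 101), so the signature is genuine.

yes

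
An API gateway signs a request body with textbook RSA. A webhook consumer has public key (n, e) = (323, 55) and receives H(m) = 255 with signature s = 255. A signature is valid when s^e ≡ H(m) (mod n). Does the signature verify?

verifies

s^2 ≡ 255^2 = 65025 ≡ 102
s^4 ≡ 102^2 = 10404 ≡ 68
s^8 ≡ 68^2 = 4624 ≡ 102
s^16 ≡ 102^2 = 10404 ≡ 68
s^32 ≡ 68^2 = 4624 ≡ 102
55 = 32 + 16 + 4 + 2 + 1, so s^55 ≡ 102·68·68·102·255 ≡ 255 (mod 323)
s^55 mod 323 = 255 matches H(m).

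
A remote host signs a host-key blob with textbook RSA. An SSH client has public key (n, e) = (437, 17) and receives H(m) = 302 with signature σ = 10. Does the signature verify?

does not verify

σ^17 mod 437 = 40
σ^17 mod 437 = 40, but H(m) = 302.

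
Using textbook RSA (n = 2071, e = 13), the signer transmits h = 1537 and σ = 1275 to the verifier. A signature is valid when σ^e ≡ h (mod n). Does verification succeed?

fails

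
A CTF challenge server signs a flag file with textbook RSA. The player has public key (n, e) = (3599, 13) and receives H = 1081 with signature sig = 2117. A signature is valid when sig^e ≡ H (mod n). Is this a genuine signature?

Squares mod 3599: sig^1≡2117, sig^2≡934, sig^4≡1398, sig^8≡147
13 = 8 + 4 + 1, so sig^13 ≡ 147·1398·2117 ≡ 1884 (mod 3599)
sig^13 mod 3599 = 1884, but H = 1081.

forged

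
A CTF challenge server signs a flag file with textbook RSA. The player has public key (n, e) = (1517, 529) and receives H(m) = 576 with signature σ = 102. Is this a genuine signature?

Squares mod 1517: σ^1≡102, σ^2≡1302, σ^4≡715, σ^8≡1513, σ^16≡16, σ^32≡256, σ^64≡305, σ^128≡488, σ^256≡1492, σ^512≡625
529 = 512 + 16 + 1, so σ^529 ≡ 625·16·102 ≡ 576 (mod 1517)
Since 576 equals the digest 576, verification succeeds.

genuine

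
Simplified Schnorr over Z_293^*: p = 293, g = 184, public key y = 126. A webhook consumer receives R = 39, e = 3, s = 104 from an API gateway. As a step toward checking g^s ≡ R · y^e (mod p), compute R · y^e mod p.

191

126^3 mod 293 = 65
R · y^e ≡ 39·65 = 2535 ≡ 191 (mod 293)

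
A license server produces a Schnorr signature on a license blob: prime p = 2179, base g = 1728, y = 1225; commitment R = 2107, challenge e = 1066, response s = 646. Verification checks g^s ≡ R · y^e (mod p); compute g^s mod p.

1728^646 mod 2179 = 280

280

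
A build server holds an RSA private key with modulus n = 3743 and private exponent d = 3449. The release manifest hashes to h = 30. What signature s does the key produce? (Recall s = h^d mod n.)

1603

h^3449 mod 3743 = 1603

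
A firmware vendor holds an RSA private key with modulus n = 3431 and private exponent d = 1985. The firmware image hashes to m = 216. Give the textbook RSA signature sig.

487

Squares mod 3431: m^1≡216, m^2≡2053, m^4≡1541, m^8≡429, m^16≡2198, m^32≡356, m^64≡3220, m^128≡3349, m^256≡3293, m^512≡1889, m^1024≡81
1985 = 1024 + 512 + 256 + 128 + 64 + 1, so m^1985 ≡ 81·1889·3293·3349·3220·216 ≡ 487 (mod 3431)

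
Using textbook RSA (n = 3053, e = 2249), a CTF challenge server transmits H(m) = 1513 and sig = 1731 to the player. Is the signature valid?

sig^2 ≡ 1731^2 = 2996361 ≡ 1368
sig^4 ≡ 1368^2 = 1871424 ≡ 2988
sig^8 ≡ 2988^2 = 8928144 ≡ 1172
sig^16 ≡ 1172^2 = 1373584 ≡ 2787
sig^32 ≡ 2787^2 = 7767369 ≡ 537
sig^64 ≡ 537^2 = 288369 ≡ 1387
sig^128 ≡ 1387^2 = 1923769 ≡ 379
sig^256 ≡ 379^2 = 143641 ≡ 150
sig^512 ≡ 150^2 = 22500 ≡ 1129
sig^1024 ≡ 1129^2 = 1274641 ≡ 1540
sig^2048 ≡ 1540^2 = 2371600 ≡ 2472
2249 = 2048 + 128 + 64 + 8 + 1, so sig^2249 ≡ 2472·379·1387·1172·1731 ≡ 1540 (mod 3053)
The recovered value 1540 does not match the digest 1513.

invalid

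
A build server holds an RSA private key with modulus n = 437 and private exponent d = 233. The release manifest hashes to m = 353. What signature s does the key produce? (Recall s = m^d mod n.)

64

m^2 ≡ 353^2 = 124609 ≡ 64
m^4 ≡ 64^2 = 4096 ≡ 163
m^8 ≡ 163^2 = 26569 ≡ 349
m^16 ≡ 349^2 = 121801 ≡ 315
m^32 ≡ 315^2 = 99225 ≡ 26
m^64 ≡ 26^2 = 676 ≡ 239
m^128 ≡ 239^2 = 57121 ≡ 311
233 = 128 + 64 + 32 + 8 + 1, so m^233 ≡ 311·239·26·349·353 ≡ 64 (mod 437)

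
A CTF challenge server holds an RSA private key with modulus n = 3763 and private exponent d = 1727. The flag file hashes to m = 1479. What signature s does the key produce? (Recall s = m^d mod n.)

1782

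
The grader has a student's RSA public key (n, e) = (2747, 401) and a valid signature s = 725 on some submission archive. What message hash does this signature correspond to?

274

s^2 ≡ 725^2 = 525625 ≡ 948
s^4 ≡ 948^2 = 898704 ≡ 435
s^8 ≡ 435^2 = 189225 ≡ 2429
s^16 ≡ 2429^2 = 5900041 ≡ 2232
s^32 ≡ 2232^2 = 4981824 ≡ 1513
s^64 ≡ 1513^2 = 2289169 ≡ 918
s^128 ≡ 918^2 = 842724 ≡ 2142
s^256 ≡ 2142^2 = 4588164 ≡ 674
401 = 256 + 128 + 16 + 1, so s^401 ≡ 674·2142·2232·725 ≡ 274 (mod 2747)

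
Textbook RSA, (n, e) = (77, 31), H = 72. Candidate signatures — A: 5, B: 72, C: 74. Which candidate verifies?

B

Candidate A: Squares mod 77: 5^1≡5, 5^2≡25, 5^4≡9, 5^8≡4, 5^16≡16; 31 = 16 + 8 + 4 + 2 + 1, so 5^31 ≡ 16·4·9·25·5 ≡ 5 (mod 77)
Candidate B: Squares mod 77: 72^1≡72, 72^2≡25, 72^4≡9, 72^8≡4, 72^16≡16; 31 = 16 + 8 + 4 + 2 + 1, so 72^31 ≡ 16·4·9·25·72 ≡ 72 (mod 77)
  → matches H = 72
Candidate C: Squares mod 77: 74^1≡74, 74^2≡9, 74^4≡4, 74^8≡16, 74^16≡25; 31 = 16 + 8 + 4 + 2 + 1, so 74^31 ≡ 25·16·4·9·74 ≡ 74 (mod 77)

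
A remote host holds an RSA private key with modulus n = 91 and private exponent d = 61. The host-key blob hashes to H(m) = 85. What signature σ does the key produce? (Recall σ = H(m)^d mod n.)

(H(m))^2 ≡ 85^2 = 7225 ≡ 36
(H(m))^4 ≡ 36^2 = 1296 ≡ 22
(H(m))^8 ≡ 22^2 = 484 ≡ 29
(H(m))^16 ≡ 29^2 = 841 ≡ 22
(H(m))^32 ≡ 22^2 = 484 ≡ 29
61 = 32 + 16 + 8 + 4 + 1, so (H(m))^61 ≡ 29·22·29·22·85 ≡ 85 (mod 91)

85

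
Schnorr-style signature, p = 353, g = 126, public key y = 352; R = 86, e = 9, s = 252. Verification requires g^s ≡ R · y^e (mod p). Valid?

no

g^s mod p:
126^2 = 15876 ≡ 344
126^4 ≡ 344^2 = 118336 ≡ 81
126^8 ≡ 81^2 = 6561 ≡ 207
126^16 ≡ 207^2 = 42849 ≡ 136
126^32 ≡ 136^2 = 18496 ≡ 140
126^64 ≡ 140^2 = 19600 ≡ 185
126^128 ≡ 185^2 = 34225 ≡ 337
252 = 128 + 64 + 32 + 16 + 8 + 4, so 126^252 ≡ 337·185·140·136·207·81 ≡ 269 (mod 353)
R · y^e mod p:
352^2 = 123904 ≡ 1
352^4 ≡ 1^2 = 1
352^8 ≡ 1^2 = 1
9 = 8 + 1, so 352^9 ≡ 1·352 ≡ 352 (mod 353)
86·352 = 30272 ≡ 267 (mod 353)
269 ≠ 267; the check fails.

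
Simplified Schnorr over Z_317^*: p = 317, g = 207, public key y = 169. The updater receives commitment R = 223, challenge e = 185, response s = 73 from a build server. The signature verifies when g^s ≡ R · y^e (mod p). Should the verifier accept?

reject

g^s mod p:
207^2 = 42849 ≡ 54
207^4 ≡ 54^2 = 2916 ≡ 63
207^8 ≡ 63^2 = 3969 ≡ 165
207^16 ≡ 165^2 = 27225 ≡ 280
207^32 ≡ 280^2 = 78400 ≡ 101
207^64 ≡ 101^2 = 10201 ≡ 57
73 = 64 + 8 + 1, so 207^73 ≡ 57·165·207 ≡ 138 (mod 317)
R · y^e mod p:
169^2 = 28561 ≡ 31
169^4 ≡ 31^2 = 961 ≡ 10
169^8 ≡ 10^2 = 100
169^16 ≡ 100^2 = 10000 ≡ 173
169^32 ≡ 173^2 = 29929 ≡ 131
169^64 ≡ 131^2 = 17161 ≡ 43
169^128 ≡ 43^2 = 1849 ≡ 264
185 = 128 + 32 + 16 + 8 + 1, so 169^185 ≡ 264·131·173·100·169 ≡ 279 (mod 317)
223·279 = 62217 ≡ 85 (mod 317)
138 ≠ 85; the check fails.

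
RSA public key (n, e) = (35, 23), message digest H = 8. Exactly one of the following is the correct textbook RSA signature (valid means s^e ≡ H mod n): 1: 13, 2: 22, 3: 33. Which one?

2

Candidate 1: Squares mod 35: 13^1≡13, 13^2≡29, 13^4≡1, 13^8≡1, 13^16≡1; 23 = 16 + 4 + 2 + 1, so 13^23 ≡ 1·1·29·13 ≡ 27 (mod 35)
Candidate 2: Squares mod 35: 22^1≡22, 22^2≡29, 22^4≡1, 22^8≡1, 22^16≡1; 23 = 16 + 4 + 2 + 1, so 22^23 ≡ 1·1·29·22 ≡ 8 (mod 35)
  → matches H = 8
Candidate 3: Squares mod 35: 33^1≡33, 33^2≡4, 33^4≡16, 33^8≡11, 33^16≡16; 23 = 16 + 4 + 2 + 1, so 33^23 ≡ 16·16·4·33 ≡ 17 (mod 35)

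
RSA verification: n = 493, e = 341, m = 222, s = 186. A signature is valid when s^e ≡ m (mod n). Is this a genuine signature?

forged

Squares mod 493: s^1≡186, s^2≡86, s^4≡1, s^8≡1, s^16≡1, s^32≡1, s^64≡1, s^128≡1, s^256≡1
341 = 256 + 64 + 16 + 4 + 1, so s^341 ≡ 1·1·1·1·186 ≡ 186 (mod 493)
s^341 mod 493 = 186, but m = 222.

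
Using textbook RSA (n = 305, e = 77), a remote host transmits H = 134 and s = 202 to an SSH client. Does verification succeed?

fails

s^77 mod 305 = 127
The recovered value 127 does not match the digest 134.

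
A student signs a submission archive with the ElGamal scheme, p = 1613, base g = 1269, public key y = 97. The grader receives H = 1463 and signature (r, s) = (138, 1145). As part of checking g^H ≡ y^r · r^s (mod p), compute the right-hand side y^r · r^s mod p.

1268

Squares mod 1613: 97^1≡97, 97^2≡1344, 97^4≡1389, 97^8≡173, 97^16≡895, 97^32≡977, 97^64≡1246, 97^128≡810
138 = 128 + 8 + 2, so 97^138 ≡ 810·173·1344 ≡ 840 (mod 1613)
Squares mod 1613: 138^1≡138, 138^2≡1301, 138^4≡564, 138^8≡335, 138^16≡928, 138^32≡1455, 138^64≡769, 138^128≡1003, 138^256≡1110, 138^512≡1381, 138^1024≡595
1145 = 1024 + 64 + 32 + 16 + 8 + 1, so 138^1145 ≡ 595·769·1455·928·335·138 ≡ 86 (mod 1613)
y^r · r^s ≡ 840·86 = 72240 ≡ 1268 (mod 1613)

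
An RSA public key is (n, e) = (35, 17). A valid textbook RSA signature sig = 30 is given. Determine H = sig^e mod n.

Squares mod 35: sig^1≡30, sig^2≡25, sig^4≡30, sig^8≡25, sig^16≡30
17 = 16 + 1, so sig^17 ≡ 30·30 ≡ 25 (mod 35)

25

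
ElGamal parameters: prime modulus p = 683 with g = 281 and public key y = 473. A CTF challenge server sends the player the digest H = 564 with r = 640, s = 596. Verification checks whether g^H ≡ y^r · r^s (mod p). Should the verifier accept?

reject

Left side g^H mod p:
281^2 = 78961 ≡ 416
281^4 ≡ 416^2 = 173056 ≡ 257
281^8 ≡ 257^2 = 66049 ≡ 481
281^16 ≡ 481^2 = 231361 ≡ 507
281^32 ≡ 507^2 = 257049 ≡ 241
281^64 ≡ 241^2 = 58081 ≡ 26
281^128 ≡ 26^2 = 676
281^256 ≡ 676^2 = 456976 ≡ 49
281^512 ≡ 49^2 = 2401 ≡ 352
564 = 512 + 32 + 16 + 4, so 281^564 ≡ 352·241·507·257 ≡ 296 (mod 683)
Right side y^r · r^s mod p:
473^2 = 223729 ≡ 388
473^4 ≡ 388^2 = 150544 ≡ 284
473^8 ≡ 284^2 = 80656 ≡ 62
473^16 ≡ 62^2 = 3844 ≡ 429
473^32 ≡ 429^2 = 184041 ≡ 314
473^64 ≡ 314^2 = 98596 ≡ 244
473^128 ≡ 244^2 = 59536 ≡ 115
473^256 ≡ 115^2 = 13225 ≡ 248
473^512 ≡ 248^2 = 61504 ≡ 34
640 = 512 + 128, so 473^640 ≡ 34·115 ≡ 495 (mod 683)
640^2 = 409600 ≡ 483
640^4 ≡ 483^2 = 233289 ≡ 386
640^8 ≡ 386^2 = 148996 ≡ 102
640^16 ≡ 102^2 = 10404 ≡ 159
640^32 ≡ 159^2 = 25281 ≡ 10
640^64 ≡ 10^2 = 100
640^128 ≡ 100^2 = 10000 ≡ 438
640^256 ≡ 438^2 = 191844 ≡ 604
640^512 ≡ 604^2 = 364816 ≡ 94
596 = 512 + 64 + 16 + 4, so 640^596 ≡ 94·100·159·386 ≡ 526 (mod 683)
495·526 = 260370 ≡ 147 (mod 683)
296 ≠ 147, so verification fails.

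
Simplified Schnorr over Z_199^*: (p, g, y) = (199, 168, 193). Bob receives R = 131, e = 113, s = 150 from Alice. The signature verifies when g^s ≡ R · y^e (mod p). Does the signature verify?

does not verify

g^s mod p:
168^2 = 28224 ≡ 165
168^4 ≡ 165^2 = 27225 ≡ 161
168^8 ≡ 161^2 = 25921 ≡ 51
168^16 ≡ 51^2 = 2601 ≡ 14
168^32 ≡ 14^2 = 196
168^64 ≡ 196^2 = 38416 ≡ 9
168^128 ≡ 9^2 = 81
150 = 128 + 16 + 4 + 2, so 168^150 ≡ 81·14·161·165 ≡ 90 (mod 199)
R · y^e mod p:
193^2 = 37249 ≡ 36
193^4 ≡ 36^2 = 1296 ≡ 102
193^8 ≡ 102^2 = 10404 ≡ 56
193^16 ≡ 56^2 = 3136 ≡ 151
193^32 ≡ 151^2 = 22801 ≡ 115
193^64 ≡ 115^2 = 13225 ≡ 91
113 = 64 + 32 + 16 + 1, so 193^113 ≡ 91·115·151·193 ≡ 65 (mod 199)
131·65 = 8515 ≡ 157 (mod 199)
90 ≠ 157; the check fails.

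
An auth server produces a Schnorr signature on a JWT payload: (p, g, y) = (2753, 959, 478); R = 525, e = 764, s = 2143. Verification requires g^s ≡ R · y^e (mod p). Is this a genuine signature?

genuine

g^s mod p:
Squares mod 2753: 959^1≡959, 959^2≡179, 959^4≡1758, 959^8≡1698, 959^16≡813, 959^32≡249, 959^64≡1435, 959^128≡2734, 959^256≡361, 959^512≡930, 959^1024≡458, 959^2048≡536
2143 = 2048 + 64 + 16 + 8 + 4 + 2 + 1, so 959^2143 ≡ 536·1435·813·1698·1758·179·959 ≡ 1513 (mod 2753)
R · y^e mod p:
Squares mod 2753: 478^1≡478, 478^2≡2738, 478^4≡225, 478^8≡1071, 478^16≡1793, 478^32≡2098, 478^64≡2310, 478^128≡786, 478^256≡1124, 478^512≡2502
764 = 512 + 128 + 64 + 32 + 16 + 8 + 4, so 478^764 ≡ 2502·786·2310·2098·1793·1071·225 ≡ 1597 (mod 2753)
525·1597 = 838425 ≡ 1513 (mod 2753)
1513 ≡ 1513 (mod 2753); signature holds.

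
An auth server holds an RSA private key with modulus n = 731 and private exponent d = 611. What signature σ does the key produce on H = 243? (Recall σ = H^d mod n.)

635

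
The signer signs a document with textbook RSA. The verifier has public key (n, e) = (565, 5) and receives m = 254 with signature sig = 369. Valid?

yes

sig^2 ≡ 369^2 = 136161 ≡ 561
sig^4 ≡ 561^2 = 314721 ≡ 16
5 = 4 + 1, so sig^5 ≡ 16·369 ≡ 254 (mod 565)
sig^5 mod 565 = 254 matches m.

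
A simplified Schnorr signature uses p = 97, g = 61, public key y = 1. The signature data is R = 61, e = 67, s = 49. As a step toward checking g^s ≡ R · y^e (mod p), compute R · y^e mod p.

61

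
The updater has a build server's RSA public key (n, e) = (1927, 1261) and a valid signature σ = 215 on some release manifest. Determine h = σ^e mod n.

σ^2 ≡ 215^2 = 46225 ≡ 1904
σ^4 ≡ 1904^2 = 3625216 ≡ 529
σ^8 ≡ 529^2 = 279841 ≡ 426
σ^16 ≡ 426^2 = 181476 ≡ 338
σ^32 ≡ 338^2 = 114244 ≡ 551
σ^64 ≡ 551^2 = 303601 ≡ 1062
σ^128 ≡ 1062^2 = 1127844 ≡ 549
σ^256 ≡ 549^2 = 301401 ≡ 789
σ^512 ≡ 789^2 = 622521 ≡ 100
σ^1024 ≡ 100^2 = 10000 ≡ 365
1261 = 1024 + 128 + 64 + 32 + 8 + 4 + 1, so σ^1261 ≡ 365·549·1062·551·426·529·215 ≡ 51 (mod 1927)

51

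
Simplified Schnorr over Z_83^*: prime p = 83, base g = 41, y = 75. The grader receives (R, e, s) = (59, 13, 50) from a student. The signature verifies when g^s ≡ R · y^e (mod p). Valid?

yes

g^s mod p:
41^2 = 1681 ≡ 21
41^4 ≡ 21^2 = 441 ≡ 26
41^8 ≡ 26^2 = 676 ≡ 12
41^16 ≡ 12^2 = 144 ≡ 61
41^32 ≡ 61^2 = 3721 ≡ 69
50 = 32 + 16 + 2, so 41^50 ≡ 69·61·21 ≡ 77 (mod 83)
R · y^e mod p:
75^2 = 5625 ≡ 64
75^4 ≡ 64^2 = 4096 ≡ 29
75^8 ≡ 29^2 = 841 ≡ 11
13 = 8 + 4 + 1, so 75^13 ≡ 11·29·75 ≡ 21 (mod 83)
59·21 = 1239 ≡ 77 (mod 83)
77 ≡ 77 (mod 83); signature holds.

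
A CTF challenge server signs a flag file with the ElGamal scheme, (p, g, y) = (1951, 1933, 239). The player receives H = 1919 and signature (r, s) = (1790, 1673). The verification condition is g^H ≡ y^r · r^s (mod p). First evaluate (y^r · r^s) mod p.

239^2 = 57121 ≡ 542
239^4 ≡ 542^2 = 293764 ≡ 1114
239^8 ≡ 1114^2 = 1240996 ≡ 160
239^16 ≡ 160^2 = 25600 ≡ 237
239^32 ≡ 237^2 = 56169 ≡ 1541
239^64 ≡ 1541^2 = 2374681 ≡ 314
239^128 ≡ 314^2 = 98596 ≡ 1046
239^256 ≡ 1046^2 = 1094116 ≡ 1556
239^512 ≡ 1556^2 = 2421136 ≡ 1896
239^1024 ≡ 1896^2 = 3594816 ≡ 1074
1790 = 1024 + 512 + 128 + 64 + 32 + 16 + 8 + 4 + 2, so 239^1790 ≡ 1074·1896·1046·314·1541·237·160·1114·542 ≡ 1783 (mod 1951)
1790^2 = 3204100 ≡ 558
1790^4 ≡ 558^2 = 311364 ≡ 1155
1790^8 ≡ 1155^2 = 1334025 ≡ 1492
1790^16 ≡ 1492^2 = 2226064 ≡ 1924
1790^32 ≡ 1924^2 = 3701776 ≡ 729
1790^64 ≡ 729^2 = 531441 ≡ 769
1790^128 ≡ 769^2 = 591361 ≡ 208
1790^256 ≡ 208^2 = 43264 ≡ 342
1790^512 ≡ 342^2 = 116964 ≡ 1855
1790^1024 ≡ 1855^2 = 3441025 ≡ 1412
1673 = 1024 + 512 + 128 + 8 + 1, so 1790^1673 ≡ 1412·1855·208·1492·1790 ≡ 173 (mod 1951)
y^r · r^s ≡ 1783·173 = 308459 ≡ 201 (mod 1951)

201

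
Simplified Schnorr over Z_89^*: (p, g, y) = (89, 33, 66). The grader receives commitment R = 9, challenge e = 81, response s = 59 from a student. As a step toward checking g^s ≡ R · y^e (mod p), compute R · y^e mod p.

66^2 = 4356 ≡ 84
66^4 ≡ 84^2 = 7056 ≡ 25
66^8 ≡ 25^2 = 625 ≡ 2
66^16 ≡ 2^2 = 4
66^32 ≡ 4^2 = 16
66^64 ≡ 16^2 = 256 ≡ 78
81 = 64 + 16 + 1, so 66^81 ≡ 78·4·66 ≡ 33 (mod 89)
R · y^e ≡ 9·33 = 297 ≡ 30 (mod 89)

30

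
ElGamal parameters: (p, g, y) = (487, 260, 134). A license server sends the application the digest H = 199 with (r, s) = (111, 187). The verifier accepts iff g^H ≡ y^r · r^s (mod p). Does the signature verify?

Left side g^H mod p:
260^199 mod 487 = 16
Right side y^r · r^s mod p:
134^111 mod 487 = 152
111^187 mod 487 = 77
152·77 = 11704 ≡ 16 (mod 487)
16 ≡ 16 (mod 487), so the signature is genuine.

verifies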